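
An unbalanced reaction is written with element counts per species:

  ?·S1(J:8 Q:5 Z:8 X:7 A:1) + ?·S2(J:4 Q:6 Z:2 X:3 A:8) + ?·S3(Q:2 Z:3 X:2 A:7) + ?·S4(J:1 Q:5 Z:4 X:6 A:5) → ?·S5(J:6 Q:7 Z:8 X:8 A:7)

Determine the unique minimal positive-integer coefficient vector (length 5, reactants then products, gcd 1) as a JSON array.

Coefficients: [3, 1, 2, 2, 5]

J: 3·8+1·4+2·0+2·1 = 30 | 5·6 = 30
Q: 3·5+1·6+2·2+2·5 = 35 | 5·7 = 35
Z: 3·8+1·2+2·3+2·4 = 40 | 5·8 = 40
X: 3·7+1·3+2·2+2·6 = 40 | 5·8 = 40
A: 3·1+1·8+2·7+2·5 = 35 | 5·7 = 35
gcd(3,1,2,2,5) = 1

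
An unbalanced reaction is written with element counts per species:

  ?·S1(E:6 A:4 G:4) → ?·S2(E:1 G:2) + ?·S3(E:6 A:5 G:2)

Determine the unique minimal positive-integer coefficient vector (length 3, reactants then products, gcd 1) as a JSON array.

Coefficients: [5, 6, 4]

E: 5·6 = 30 | 6·1+4·6 = 30
A: 5·4 = 20 | 6·0+4·5 = 20
G: 5·4 = 20 | 6·2+4·2 = 20
gcd(5,6,4) = 1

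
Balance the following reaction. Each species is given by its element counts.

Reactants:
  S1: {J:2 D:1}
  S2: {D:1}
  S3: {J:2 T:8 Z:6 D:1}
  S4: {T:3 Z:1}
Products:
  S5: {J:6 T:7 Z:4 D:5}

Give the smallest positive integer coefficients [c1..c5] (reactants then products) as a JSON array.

Coefficients: [5, 4, 1, 2, 2]

J: 5·2+4·0+1·2+2·0 = 12 | 2·6 = 12
T: 5·0+4·0+1·8+2·3 = 14 | 2·7 = 14
Z: 5·0+4·0+1·6+2·1 = 8 | 2·4 = 8
D: 5·1+4·1+1·1+2·0 = 10 | 2·5 = 10
gcd(5,4,1,2,2) = 1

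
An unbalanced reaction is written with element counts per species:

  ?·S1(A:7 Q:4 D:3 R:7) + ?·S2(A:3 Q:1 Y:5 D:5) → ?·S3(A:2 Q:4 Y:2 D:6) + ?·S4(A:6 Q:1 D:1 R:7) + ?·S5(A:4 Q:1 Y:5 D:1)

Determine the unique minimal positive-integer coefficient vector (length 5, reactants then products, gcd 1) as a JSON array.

A: 6·7+4·3 = 54 | 5·2+6·6+2·4 = 54
Q: 6·4+4·1 = 28 | 5·4+6·1+2·1 = 28
Y: 6·0+4·5 = 20 | 5·2+6·0+2·5 = 20
D: 6·3+4·5 = 38 | 5·6+6·1+2·1 = 38
R: 6·7+4·0 = 42 | 5·0+6·7+2·0 = 42
gcd(6,4,5,6,2) = 1

Coefficients: [6, 4, 5, 6, 2]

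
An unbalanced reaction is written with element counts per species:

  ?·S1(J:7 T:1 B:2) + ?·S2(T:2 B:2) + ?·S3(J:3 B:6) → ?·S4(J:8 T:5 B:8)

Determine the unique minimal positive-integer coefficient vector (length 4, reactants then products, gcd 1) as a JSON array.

J: 3·7+6·0+1·3 = 24 | 3·8 = 24
T: 3·1+6·2+1·0 = 15 | 3·5 = 15
B: 3·2+6·2+1·6 = 24 | 3·8 = 24
gcd(3,6,1,3) = 1

Coefficients: [3, 6, 1, 3]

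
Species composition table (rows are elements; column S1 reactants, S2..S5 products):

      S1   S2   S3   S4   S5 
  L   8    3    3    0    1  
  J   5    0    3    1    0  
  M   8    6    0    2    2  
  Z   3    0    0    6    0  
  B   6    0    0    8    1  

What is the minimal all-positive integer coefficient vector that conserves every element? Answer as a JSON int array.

Coefficients: [2, 1, 3, 1, 4]

L: 2·8 = 16 | 1·3+3·3+1·0+4·1 = 16
J: 2·5 = 10 | 1·0+3·3+1·1+4·0 = 10
M: 2·8 = 16 | 1·6+3·0+1·2+4·2 = 16
Z: 2·3 = 6 | 1·0+3·0+1·6+4·0 = 6
B: 2·6 = 12 | 1·0+3·0+1·8+4·1 = 12
gcd(2,1,3,1,4) = 1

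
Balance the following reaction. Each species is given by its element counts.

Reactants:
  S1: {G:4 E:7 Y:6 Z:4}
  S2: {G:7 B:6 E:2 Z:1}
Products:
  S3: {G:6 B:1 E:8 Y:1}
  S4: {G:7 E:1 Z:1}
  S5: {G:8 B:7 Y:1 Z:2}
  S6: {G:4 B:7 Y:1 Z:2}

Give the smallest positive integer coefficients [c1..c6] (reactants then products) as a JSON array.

G: 1·4+5·7 = 39 | 2·6+1·7+1·8+3·4 = 39
B: 1·0+5·6 = 30 | 2·1+1·0+1·7+3·7 = 30
E: 1·7+5·2 = 17 | 2·8+1·1+1·0+3·0 = 17
Y: 1·6+5·0 = 6 | 2·1+1·0+1·1+3·1 = 6
Z: 1·4+5·1 = 9 | 2·0+1·1+1·2+3·2 = 9
gcd(1,5,2,1,1,3) = 1

Coefficients: [1, 5, 2, 1, 1, 3]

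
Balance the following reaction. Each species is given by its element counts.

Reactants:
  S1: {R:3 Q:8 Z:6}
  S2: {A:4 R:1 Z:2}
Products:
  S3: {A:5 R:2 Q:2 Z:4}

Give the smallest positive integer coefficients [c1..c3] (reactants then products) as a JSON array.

Coefficients: [1, 5, 4]

A: 1·0+5·4 = 20 | 4·5 = 20
R: 1·3+5·1 = 8 | 4·2 = 8
Q: 1·8+5·0 = 8 | 4·2 = 8
Z: 1·6+5·2 = 16 | 4·4 = 16
gcd(1,5,4) = 1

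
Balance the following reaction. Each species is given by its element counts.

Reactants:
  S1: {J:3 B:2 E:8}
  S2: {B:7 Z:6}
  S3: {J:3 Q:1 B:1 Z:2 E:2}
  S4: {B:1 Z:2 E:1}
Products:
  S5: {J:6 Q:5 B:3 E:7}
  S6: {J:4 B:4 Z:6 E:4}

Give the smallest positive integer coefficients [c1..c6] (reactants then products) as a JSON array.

J: 1·3+1·0+5·3+1·0 = 18 | 1·6+3·4 = 18
Q: 1·0+1·0+5·1+1·0 = 5 | 1·5+3·0 = 5
B: 1·2+1·7+5·1+1·1 = 15 | 1·3+3·4 = 15
Z: 1·0+1·6+5·2+1·2 = 18 | 1·0+3·6 = 18
E: 1·8+1·0+5·2+1·1 = 19 | 1·7+3·4 = 19
gcd(1,1,5,1,1,3) = 1

Coefficients: [1, 1, 5, 1, 1, 3]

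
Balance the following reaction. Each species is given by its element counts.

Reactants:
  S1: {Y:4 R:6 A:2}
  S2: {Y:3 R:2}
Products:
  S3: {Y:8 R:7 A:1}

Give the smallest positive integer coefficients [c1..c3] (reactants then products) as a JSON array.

Y: 1·4+4·3 = 16 | 2·8 = 16
R: 1·6+4·2 = 14 | 2·7 = 14
A: 1·2+4·0 = 2 | 2·1 = 2
gcd(1,4,2) = 1

Coefficients: [1, 4, 2]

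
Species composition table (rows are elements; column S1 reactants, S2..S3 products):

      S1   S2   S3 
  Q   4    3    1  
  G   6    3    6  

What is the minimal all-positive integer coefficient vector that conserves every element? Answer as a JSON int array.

Coefficients: [5, 6, 2]

Q: 5·4 = 20 | 6·3+2·1 = 20
G: 5·6 = 30 | 6·3+2·6 = 30
gcd(5,6,2) = 1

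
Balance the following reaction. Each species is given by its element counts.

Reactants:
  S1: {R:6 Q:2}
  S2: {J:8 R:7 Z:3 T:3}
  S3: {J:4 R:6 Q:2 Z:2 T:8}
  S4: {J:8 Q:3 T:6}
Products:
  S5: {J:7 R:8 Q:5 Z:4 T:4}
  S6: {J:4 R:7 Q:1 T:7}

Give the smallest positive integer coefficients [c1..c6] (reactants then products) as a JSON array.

J: 5·0+2·8+5·4+2·8 = 52 | 4·7+6·4 = 52
R: 5·6+2·7+5·6+2·0 = 74 | 4·8+6·7 = 74
Q: 5·2+2·0+5·2+2·3 = 26 | 4·5+6·1 = 26
Z: 5·0+2·3+5·2+2·0 = 16 | 4·4+6·0 = 16
T: 5·0+2·3+5·8+2·6 = 58 | 4·4+6·7 = 58
gcd(5,2,5,2,4,6) = 1

Coefficients: [5, 2, 5, 2, 4, 6]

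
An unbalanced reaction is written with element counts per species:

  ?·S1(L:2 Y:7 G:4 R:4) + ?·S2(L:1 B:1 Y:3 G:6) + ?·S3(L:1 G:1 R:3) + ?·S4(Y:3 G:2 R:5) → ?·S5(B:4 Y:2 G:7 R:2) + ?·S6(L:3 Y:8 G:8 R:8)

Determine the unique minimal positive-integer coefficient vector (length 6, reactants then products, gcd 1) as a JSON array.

L: 3·2+4·1+5·1+3·0 = 15 | 1·0+5·3 = 15
B: 3·0+4·1+5·0+3·0 = 4 | 1·4+5·0 = 4
Y: 3·7+4·3+5·0+3·3 = 42 | 1·2+5·8 = 42
G: 3·4+4·6+5·1+3·2 = 47 | 1·7+5·8 = 47
R: 3·4+4·0+5·3+3·5 = 42 | 1·2+5·8 = 42
gcd(3,4,5,3,1,5) = 1

Coefficients: [3, 4, 5, 3, 1, 5]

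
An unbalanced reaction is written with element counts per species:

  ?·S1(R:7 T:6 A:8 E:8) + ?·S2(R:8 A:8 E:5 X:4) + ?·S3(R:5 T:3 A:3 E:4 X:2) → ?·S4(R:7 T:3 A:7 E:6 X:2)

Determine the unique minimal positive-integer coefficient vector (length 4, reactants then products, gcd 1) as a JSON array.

R: 2·7+2·8+1·5 = 35 | 5·7 = 35
T: 2·6+2·0+1·3 = 15 | 5·3 = 15
A: 2·8+2·8+1·3 = 35 | 5·7 = 35
E: 2·8+2·5+1·4 = 30 | 5·6 = 30
X: 2·0+2·4+1·2 = 10 | 5·2 = 10
gcd(2,2,1,5) = 1

Coefficients: [2, 2, 1, 5]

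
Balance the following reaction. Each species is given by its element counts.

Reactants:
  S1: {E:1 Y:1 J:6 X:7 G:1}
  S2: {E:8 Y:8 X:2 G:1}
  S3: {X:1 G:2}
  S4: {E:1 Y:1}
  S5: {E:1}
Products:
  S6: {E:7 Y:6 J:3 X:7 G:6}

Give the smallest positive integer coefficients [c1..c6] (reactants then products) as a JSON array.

E: 1·1+1·8+5·0+3·1+2·1 = 14 | 2·7 = 14
Y: 1·1+1·8+5·0+3·1+2·0 = 12 | 2·6 = 12
J: 1·6+1·0+5·0+3·0+2·0 = 6 | 2·3 = 6
X: 1·7+1·2+5·1+3·0+2·0 = 14 | 2·7 = 14
G: 1·1+1·1+5·2+3·0+2·0 = 12 | 2·6 = 12
gcd(1,1,5,3,2,2) = 1

Coefficients: [1, 1, 5, 3, 2, 2]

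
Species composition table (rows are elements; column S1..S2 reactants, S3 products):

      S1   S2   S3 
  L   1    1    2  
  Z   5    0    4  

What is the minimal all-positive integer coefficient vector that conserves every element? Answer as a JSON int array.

L: 4·1+6·1 = 10 | 5·2 = 10
Z: 4·5+6·0 = 20 | 5·4 = 20
gcd(4,6,5) = 1

Coefficients: [4, 6, 5]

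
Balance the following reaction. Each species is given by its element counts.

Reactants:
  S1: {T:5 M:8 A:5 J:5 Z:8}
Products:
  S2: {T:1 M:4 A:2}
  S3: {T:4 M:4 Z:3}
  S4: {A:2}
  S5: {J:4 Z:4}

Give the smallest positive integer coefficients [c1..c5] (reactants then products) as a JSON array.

T: 4·5 = 20 | 4·1+4·4+6·0+5·0 = 20
M: 4·8 = 32 | 4·4+4·4+6·0+5·0 = 32
A: 4·5 = 20 | 4·2+4·0+6·2+5·0 = 20
J: 4·5 = 20 | 4·0+4·0+6·0+5·4 = 20
Z: 4·8 = 32 | 4·0+4·3+6·0+5·4 = 32
gcd(4,4,4,6,5) = 1

Coefficients: [4, 4, 4, 6, 5]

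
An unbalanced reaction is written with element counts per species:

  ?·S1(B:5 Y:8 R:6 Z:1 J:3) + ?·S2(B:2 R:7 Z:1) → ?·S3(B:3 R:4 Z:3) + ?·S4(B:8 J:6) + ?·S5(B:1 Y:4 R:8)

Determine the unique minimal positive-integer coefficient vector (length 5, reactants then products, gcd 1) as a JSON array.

B: 2·5+4·2 = 18 | 2·3+1·8+4·1 = 18
Y: 2·8+4·0 = 16 | 2·0+1·0+4·4 = 16
R: 2·6+4·7 = 40 | 2·4+1·0+4·8 = 40
Z: 2·1+4·1 = 6 | 2·3+1·0+4·0 = 6
J: 2·3+4·0 = 6 | 2·0+1·6+4·0 = 6
gcd(2,4,2,1,4) = 1

Coefficients: [2, 4, 2, 1, 4]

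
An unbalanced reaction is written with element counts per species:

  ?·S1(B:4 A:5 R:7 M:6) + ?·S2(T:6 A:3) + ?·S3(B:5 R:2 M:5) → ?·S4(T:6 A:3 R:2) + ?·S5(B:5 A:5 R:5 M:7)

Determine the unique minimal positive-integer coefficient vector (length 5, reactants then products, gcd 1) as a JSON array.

T: 5·0+6·6+1·0 = 36 | 6·6+5·0 = 36
B: 5·4+6·0+1·5 = 25 | 6·0+5·5 = 25
A: 5·5+6·3+1·0 = 43 | 6·3+5·5 = 43
R: 5·7+6·0+1·2 = 37 | 6·2+5·5 = 37
M: 5·6+6·0+1·5 = 35 | 6·0+5·7 = 35
gcd(5,6,1,6,5) = 1

Coefficients: [5, 6, 1, 6, 5]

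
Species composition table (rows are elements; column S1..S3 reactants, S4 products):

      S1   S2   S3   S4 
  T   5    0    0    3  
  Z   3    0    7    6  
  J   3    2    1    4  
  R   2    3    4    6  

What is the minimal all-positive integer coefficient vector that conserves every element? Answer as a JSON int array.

T: 3·5+4·0+3·0 = 15 | 5·3 = 15
Z: 3·3+4·0+3·7 = 30 | 5·6 = 30
J: 3·3+4·2+3·1 = 20 | 5·4 = 20
R: 3·2+4·3+3·4 = 30 | 5·6 = 30
gcd(3,4,3,5) = 1

Coefficients: [3, 4, 3, 5]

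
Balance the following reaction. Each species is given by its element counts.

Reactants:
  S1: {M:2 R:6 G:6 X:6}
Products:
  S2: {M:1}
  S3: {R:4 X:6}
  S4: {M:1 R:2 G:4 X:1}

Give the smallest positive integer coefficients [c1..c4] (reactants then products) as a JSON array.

Coefficients: [4, 2, 3, 6]

M: 4·2 = 8 | 2·1+3·0+6·1 = 8
R: 4·6 = 24 | 2·0+3·4+6·2 = 24
G: 4·6 = 24 | 2·0+3·0+6·4 = 24
X: 4·6 = 24 | 2·0+3·6+6·1 = 24
gcd(4,2,3,6) = 1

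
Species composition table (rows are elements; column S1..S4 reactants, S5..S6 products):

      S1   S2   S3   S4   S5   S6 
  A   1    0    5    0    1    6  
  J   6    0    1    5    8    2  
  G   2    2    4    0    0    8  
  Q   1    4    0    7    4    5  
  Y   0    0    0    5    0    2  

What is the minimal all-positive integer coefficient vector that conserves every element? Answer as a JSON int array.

Coefficients: [3, 5, 6, 2, 3, 5]

A: 3·1+5·0+6·5+2·0 = 33 | 3·1+5·6 = 33
J: 3·6+5·0+6·1+2·5 = 34 | 3·8+5·2 = 34
G: 3·2+5·2+6·4+2·0 = 40 | 3·0+5·8 = 40
Q: 3·1+5·4+6·0+2·7 = 37 | 3·4+5·5 = 37
Y: 3·0+5·0+6·0+2·5 = 10 | 3·0+5·2 = 10
gcd(3,5,6,2,3,5) = 1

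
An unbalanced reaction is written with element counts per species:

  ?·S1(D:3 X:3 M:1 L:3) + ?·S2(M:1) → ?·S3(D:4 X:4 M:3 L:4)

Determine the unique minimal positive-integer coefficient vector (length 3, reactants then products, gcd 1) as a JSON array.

Coefficients: [4, 5, 3]

D: 4·3+5·0 = 12 | 3·4 = 12
X: 4·3+5·0 = 12 | 3·4 = 12
M: 4·1+5·1 = 9 | 3·3 = 9
L: 4·3+5·0 = 12 | 3·4 = 12
gcd(4,5,3) = 1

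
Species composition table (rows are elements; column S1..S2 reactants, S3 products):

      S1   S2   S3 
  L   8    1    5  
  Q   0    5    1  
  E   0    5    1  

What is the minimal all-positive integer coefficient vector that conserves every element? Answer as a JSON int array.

L: 3·8+1·1 = 25 | 5·5 = 25
Q: 3·0+1·5 = 5 | 5·1 = 5
E: 3·0+1·5 = 5 | 5·1 = 5
gcd(3,1,5) = 1

Coefficients: [3, 1, 5]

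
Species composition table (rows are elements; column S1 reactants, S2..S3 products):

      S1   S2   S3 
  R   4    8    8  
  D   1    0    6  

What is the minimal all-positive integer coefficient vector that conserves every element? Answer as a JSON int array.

Coefficients: [6, 2, 1]

R: 6·4 = 24 | 2·8+1·8 = 24
D: 6·1 = 6 | 2·0+1·6 = 6
gcd(6,2,1) = 1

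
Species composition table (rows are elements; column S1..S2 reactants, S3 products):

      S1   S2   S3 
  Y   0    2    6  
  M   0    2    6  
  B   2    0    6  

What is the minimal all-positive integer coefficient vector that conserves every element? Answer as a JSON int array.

Coefficients: [3, 3, 1]

Y: 3·0+3·2 = 6 | 1·6 = 6
M: 3·0+3·2 = 6 | 1·6 = 6
B: 3·2+3·0 = 6 | 1·6 = 6
gcd(3,3,1) = 1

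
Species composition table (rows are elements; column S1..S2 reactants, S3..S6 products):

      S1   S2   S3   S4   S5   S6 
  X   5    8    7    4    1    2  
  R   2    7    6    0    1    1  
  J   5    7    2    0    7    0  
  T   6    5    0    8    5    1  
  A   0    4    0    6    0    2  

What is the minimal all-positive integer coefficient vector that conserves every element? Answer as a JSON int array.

Coefficients: [3, 4, 4, 1, 5, 5]

X: 3·5+4·8 = 47 | 4·7+1·4+5·1+5·2 = 47
R: 3·2+4·7 = 34 | 4·6+1·0+5·1+5·1 = 34
J: 3·5+4·7 = 43 | 4·2+1·0+5·7+5·0 = 43
T: 3·6+4·5 = 38 | 4·0+1·8+5·5+5·1 = 38
A: 3·0+4·4 = 16 | 4·0+1·6+5·0+5·2 = 16
gcd(3,4,4,1,5,5) = 1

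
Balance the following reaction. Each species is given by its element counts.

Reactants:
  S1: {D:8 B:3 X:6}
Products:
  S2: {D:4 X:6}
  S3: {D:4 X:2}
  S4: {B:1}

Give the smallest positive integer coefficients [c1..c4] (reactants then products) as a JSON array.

Coefficients: [2, 1, 3, 6]

D: 2·8 = 16 | 1·4+3·4+6·0 = 16
B: 2·3 = 6 | 1·0+3·0+6·1 = 6
X: 2·6 = 12 | 1·6+3·2+6·0 = 12
gcd(2,1,3,6) = 1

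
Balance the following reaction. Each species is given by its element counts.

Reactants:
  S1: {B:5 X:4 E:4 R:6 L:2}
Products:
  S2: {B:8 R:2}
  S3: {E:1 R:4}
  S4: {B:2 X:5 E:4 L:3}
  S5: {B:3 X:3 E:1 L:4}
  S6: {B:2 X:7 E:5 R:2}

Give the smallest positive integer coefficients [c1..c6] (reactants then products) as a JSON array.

B: 5·5 = 25 | 2·8+6·0+2·2+1·3+1·2 = 25
X: 5·4 = 20 | 2·0+6·0+2·5+1·3+1·7 = 20
E: 5·4 = 20 | 2·0+6·1+2·4+1·1+1·5 = 20
R: 5·6 = 30 | 2·2+6·4+2·0+1·0+1·2 = 30
L: 5·2 = 10 | 2·0+6·0+2·3+1·4+1·0 = 10
gcd(5,2,6,2,1,1) = 1

Coefficients: [5, 2, 6, 2, 1, 1]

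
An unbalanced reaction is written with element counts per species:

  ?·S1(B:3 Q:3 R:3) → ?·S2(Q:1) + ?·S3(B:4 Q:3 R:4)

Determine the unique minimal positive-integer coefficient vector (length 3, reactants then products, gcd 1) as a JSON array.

B: 4·3 = 12 | 3·0+3·4 = 12
Q: 4·3 = 12 | 3·1+3·3 = 12
R: 4·3 = 12 | 3·0+3·4 = 12
gcd(4,3,3) = 1

Coefficients: [4, 3, 3]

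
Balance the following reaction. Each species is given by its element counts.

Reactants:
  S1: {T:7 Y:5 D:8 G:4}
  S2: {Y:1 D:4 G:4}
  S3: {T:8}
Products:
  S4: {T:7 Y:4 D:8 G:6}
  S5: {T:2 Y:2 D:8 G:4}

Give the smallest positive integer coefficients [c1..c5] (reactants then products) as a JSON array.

Coefficients: [4, 6, 2, 6, 1]

T: 4·7+6·0+2·8 = 44 | 6·7+1·2 = 44
Y: 4·5+6·1+2·0 = 26 | 6·4+1·2 = 26
D: 4·8+6·4+2·0 = 56 | 6·8+1·8 = 56
G: 4·4+6·4+2·0 = 40 | 6·6+1·4 = 40
gcd(4,6,2,6,1) = 1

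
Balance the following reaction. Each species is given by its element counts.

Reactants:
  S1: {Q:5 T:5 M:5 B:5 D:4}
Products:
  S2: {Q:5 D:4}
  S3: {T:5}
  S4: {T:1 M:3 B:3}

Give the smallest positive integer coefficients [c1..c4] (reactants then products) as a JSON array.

Q: 3·5 = 15 | 3·5+2·0+5·0 = 15
T: 3·5 = 15 | 3·0+2·5+5·1 = 15
M: 3·5 = 15 | 3·0+2·0+5·3 = 15
B: 3·5 = 15 | 3·0+2·0+5·3 = 15
D: 3·4 = 12 | 3·4+2·0+5·0 = 12
gcd(3,3,2,5) = 1

Coefficients: [3, 3, 2, 5]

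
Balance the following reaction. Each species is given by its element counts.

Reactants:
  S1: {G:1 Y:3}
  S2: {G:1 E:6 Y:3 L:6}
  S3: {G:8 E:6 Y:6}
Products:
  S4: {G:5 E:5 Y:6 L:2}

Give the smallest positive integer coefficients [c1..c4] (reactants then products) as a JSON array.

G: 4·1+2·1+3·8 = 30 | 6·5 = 30
E: 4·0+2·6+3·6 = 30 | 6·5 = 30
Y: 4·3+2·3+3·6 = 36 | 6·6 = 36
L: 4·0+2·6+3·0 = 12 | 6·2 = 12
gcd(4,2,3,6) = 1

Coefficients: [4, 2, 3, 6]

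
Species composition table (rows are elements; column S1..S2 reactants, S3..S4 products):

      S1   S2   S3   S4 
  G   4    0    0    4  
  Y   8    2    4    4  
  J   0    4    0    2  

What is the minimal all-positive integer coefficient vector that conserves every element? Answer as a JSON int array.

Coefficients: [4, 2, 5, 4]

G: 4·4+2·0 = 16 | 5·0+4·4 = 16
Y: 4·8+2·2 = 36 | 5·4+4·4 = 36
J: 4·0+2·4 = 8 | 5·0+4·2 = 8
gcd(4,2,5,4) = 1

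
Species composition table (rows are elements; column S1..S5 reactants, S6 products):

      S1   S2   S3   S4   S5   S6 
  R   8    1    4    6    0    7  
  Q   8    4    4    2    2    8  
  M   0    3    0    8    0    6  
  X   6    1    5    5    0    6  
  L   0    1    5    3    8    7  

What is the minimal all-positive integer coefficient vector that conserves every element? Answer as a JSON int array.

R: 2·8+4·1+1·4+3·6+3·0 = 42 | 6·7 = 42
Q: 2·8+4·4+1·4+3·2+3·2 = 48 | 6·8 = 48
M: 2·0+4·3+1·0+3·8+3·0 = 36 | 6·6 = 36
X: 2·6+4·1+1·5+3·5+3·0 = 36 | 6·6 = 36
L: 2·0+4·1+1·5+3·3+3·8 = 42 | 6·7 = 42
gcd(2,4,1,3,3,6) = 1

Coefficients: [2, 4, 1, 3, 3, 6]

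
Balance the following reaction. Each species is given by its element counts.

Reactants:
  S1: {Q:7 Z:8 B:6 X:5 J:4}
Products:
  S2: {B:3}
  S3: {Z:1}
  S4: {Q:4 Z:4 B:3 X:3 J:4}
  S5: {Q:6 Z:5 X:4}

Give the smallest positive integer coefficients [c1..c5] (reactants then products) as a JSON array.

Coefficients: [2, 2, 3, 2, 1]

Q: 2·7 = 14 | 2·0+3·0+2·4+1·6 = 14
Z: 2·8 = 16 | 2·0+3·1+2·4+1·5 = 16
B: 2·6 = 12 | 2·3+3·0+2·3+1·0 = 12
X: 2·5 = 10 | 2·0+3·0+2·3+1·4 = 10
J: 2·4 = 8 | 2·0+3·0+2·4+1·0 = 8
gcd(2,2,3,2,1) = 1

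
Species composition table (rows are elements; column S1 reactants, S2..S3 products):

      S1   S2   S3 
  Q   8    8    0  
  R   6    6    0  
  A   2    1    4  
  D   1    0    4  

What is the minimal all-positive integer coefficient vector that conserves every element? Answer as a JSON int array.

Q: 4·8 = 32 | 4·8+1·0 = 32
R: 4·6 = 24 | 4·6+1·0 = 24
A: 4·2 = 8 | 4·1+1·4 = 8
D: 4·1 = 4 | 4·0+1·4 = 4
gcd(4,4,1) = 1

Coefficients: [4, 4, 1]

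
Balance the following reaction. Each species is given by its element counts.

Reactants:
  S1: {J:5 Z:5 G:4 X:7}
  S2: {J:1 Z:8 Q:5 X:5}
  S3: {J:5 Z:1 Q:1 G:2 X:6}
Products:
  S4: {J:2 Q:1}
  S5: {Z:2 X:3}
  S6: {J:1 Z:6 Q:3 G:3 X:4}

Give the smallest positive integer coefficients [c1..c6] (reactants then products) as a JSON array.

Coefficients: [1, 2, 1, 5, 5, 2]

J: 1·5+2·1+1·5 = 12 | 5·2+5·0+2·1 = 12
Z: 1·5+2·8+1·1 = 22 | 5·0+5·2+2·6 = 22
Q: 1·0+2·5+1·1 = 11 | 5·1+5·0+2·3 = 11
G: 1·4+2·0+1·2 = 6 | 5·0+5·0+2·3 = 6
X: 1·7+2·5+1·6 = 23 | 5·0+5·3+2·4 = 23
gcd(1,2,1,5,5,2) = 1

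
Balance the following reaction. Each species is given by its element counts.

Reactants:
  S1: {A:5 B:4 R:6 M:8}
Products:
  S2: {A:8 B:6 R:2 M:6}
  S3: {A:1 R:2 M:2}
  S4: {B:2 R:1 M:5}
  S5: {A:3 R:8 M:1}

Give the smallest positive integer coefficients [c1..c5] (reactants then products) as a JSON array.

Coefficients: [5, 2, 3, 4, 2]

A: 5·5 = 25 | 2·8+3·1+4·0+2·3 = 25
B: 5·4 = 20 | 2·6+3·0+4·2+2·0 = 20
R: 5·6 = 30 | 2·2+3·2+4·1+2·8 = 30
M: 5·8 = 40 | 2·6+3·2+4·5+2·1 = 40
gcd(5,2,3,4,2) = 1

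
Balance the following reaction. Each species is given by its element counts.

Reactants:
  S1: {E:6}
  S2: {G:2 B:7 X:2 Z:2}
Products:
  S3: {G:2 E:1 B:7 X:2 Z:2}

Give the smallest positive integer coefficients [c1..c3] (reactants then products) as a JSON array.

Coefficients: [1, 6, 6]

G: 1·0+6·2 = 12 | 6·2 = 12
E: 1·6+6·0 = 6 | 6·1 = 6
B: 1·0+6·7 = 42 | 6·7 = 42
X: 1·0+6·2 = 12 | 6·2 = 12
Z: 1·0+6·2 = 12 | 6·2 = 12
gcd(1,6,6) = 1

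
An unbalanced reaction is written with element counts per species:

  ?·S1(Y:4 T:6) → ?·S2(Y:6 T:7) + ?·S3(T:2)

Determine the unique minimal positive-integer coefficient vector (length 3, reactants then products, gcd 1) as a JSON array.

Coefficients: [3, 2, 2]

Y: 3·4 = 12 | 2·6+2·0 = 12
T: 3·6 = 18 | 2·7+2·2 = 18
gcd(3,2,2) = 1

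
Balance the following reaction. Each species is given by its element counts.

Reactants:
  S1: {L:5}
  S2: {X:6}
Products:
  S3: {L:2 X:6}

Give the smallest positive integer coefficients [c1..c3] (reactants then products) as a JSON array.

Coefficients: [2, 5, 5]

L: 2·5+5·0 = 10 | 5·2 = 10
X: 2·0+5·6 = 30 | 5·6 = 30
gcd(2,5,5) = 1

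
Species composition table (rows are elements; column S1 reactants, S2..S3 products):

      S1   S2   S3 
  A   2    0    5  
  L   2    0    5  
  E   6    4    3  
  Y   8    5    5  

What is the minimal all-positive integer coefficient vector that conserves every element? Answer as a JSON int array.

Coefficients: [5, 6, 2]

A: 5·2 = 10 | 6·0+2·5 = 10
L: 5·2 = 10 | 6·0+2·5 = 10
E: 5·6 = 30 | 6·4+2·3 = 30
Y: 5·8 = 40 | 6·5+2·5 = 40
gcd(5,6,2) = 1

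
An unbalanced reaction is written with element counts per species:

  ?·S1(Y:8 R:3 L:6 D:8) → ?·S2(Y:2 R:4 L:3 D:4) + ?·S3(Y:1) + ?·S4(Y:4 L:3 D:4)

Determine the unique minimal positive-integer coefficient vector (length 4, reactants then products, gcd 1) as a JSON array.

Y: 4·8 = 32 | 3·2+6·1+5·4 = 32
R: 4·3 = 12 | 3·4+6·0+5·0 = 12
L: 4·6 = 24 | 3·3+6·0+5·3 = 24
D: 4·8 = 32 | 3·4+6·0+5·4 = 32
gcd(4,3,6,5) = 1

Coefficients: [4, 3, 6, 5]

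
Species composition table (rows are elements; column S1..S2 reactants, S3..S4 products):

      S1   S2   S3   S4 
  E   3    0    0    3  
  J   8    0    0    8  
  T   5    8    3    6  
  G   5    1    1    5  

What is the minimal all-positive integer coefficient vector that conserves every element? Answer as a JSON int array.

Coefficients: [5, 1, 1, 5]

E: 5·3+1·0 = 15 | 1·0+5·3 = 15
J: 5·8+1·0 = 40 | 1·0+5·8 = 40
T: 5·5+1·8 = 33 | 1·3+5·6 = 33
G: 5·5+1·1 = 26 | 1·1+5·5 = 26
gcd(5,1,1,5) = 1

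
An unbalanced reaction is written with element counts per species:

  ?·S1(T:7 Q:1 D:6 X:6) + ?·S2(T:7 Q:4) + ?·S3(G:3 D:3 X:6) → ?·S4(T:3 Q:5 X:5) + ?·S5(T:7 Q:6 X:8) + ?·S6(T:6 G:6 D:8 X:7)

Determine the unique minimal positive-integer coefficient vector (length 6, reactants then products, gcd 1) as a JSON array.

Coefficients: [1, 4, 6, 1, 2, 3]

T: 1·7+4·7+6·0 = 35 | 1·3+2·7+3·6 = 35
G: 1·0+4·0+6·3 = 18 | 1·0+2·0+3·6 = 18
Q: 1·1+4·4+6·0 = 17 | 1·5+2·6+3·0 = 17
D: 1·6+4·0+6·3 = 24 | 1·0+2·0+3·8 = 24
X: 1·6+4·0+6·6 = 42 | 1·5+2·8+3·7 = 42
gcd(1,4,6,1,2,3) = 1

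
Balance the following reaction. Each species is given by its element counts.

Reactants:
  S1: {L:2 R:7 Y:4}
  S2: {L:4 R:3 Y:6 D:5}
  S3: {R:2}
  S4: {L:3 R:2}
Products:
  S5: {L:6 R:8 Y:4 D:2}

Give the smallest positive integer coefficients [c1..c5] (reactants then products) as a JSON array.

Coefficients: [2, 2, 4, 6, 5]

L: 2·2+2·4+4·0+6·3 = 30 | 5·6 = 30
R: 2·7+2·3+4·2+6·2 = 40 | 5·8 = 40
Y: 2·4+2·6+4·0+6·0 = 20 | 5·4 = 20
D: 2·0+2·5+4·0+6·0 = 10 | 5·2 = 10
gcd(2,2,4,6,5) = 1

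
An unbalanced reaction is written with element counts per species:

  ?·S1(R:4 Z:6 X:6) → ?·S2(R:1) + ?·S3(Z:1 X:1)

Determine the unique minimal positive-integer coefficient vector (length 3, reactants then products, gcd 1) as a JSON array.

R: 1·4 = 4 | 4·1+6·0 = 4
Z: 1·6 = 6 | 4·0+6·1 = 6
X: 1·6 = 6 | 4·0+6·1 = 6
gcd(1,4,6) = 1

Coefficients: [1, 4, 6]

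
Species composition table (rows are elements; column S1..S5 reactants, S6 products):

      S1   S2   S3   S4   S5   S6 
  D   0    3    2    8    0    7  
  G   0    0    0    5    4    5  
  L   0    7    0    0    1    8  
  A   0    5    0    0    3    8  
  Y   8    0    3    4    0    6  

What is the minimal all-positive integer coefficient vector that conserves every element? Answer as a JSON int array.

D: 1·0+5·3+6·2+1·8+5·0 = 35 | 5·7 = 35
G: 1·0+5·0+6·0+1·5+5·4 = 25 | 5·5 = 25
L: 1·0+5·7+6·0+1·0+5·1 = 40 | 5·8 = 40
A: 1·0+5·5+6·0+1·0+5·3 = 40 | 5·8 = 40
Y: 1·8+5·0+6·3+1·4+5·0 = 30 | 5·6 = 30
gcd(1,5,6,1,5,5) = 1

Coefficients: [1, 5, 6, 1, 5, 5]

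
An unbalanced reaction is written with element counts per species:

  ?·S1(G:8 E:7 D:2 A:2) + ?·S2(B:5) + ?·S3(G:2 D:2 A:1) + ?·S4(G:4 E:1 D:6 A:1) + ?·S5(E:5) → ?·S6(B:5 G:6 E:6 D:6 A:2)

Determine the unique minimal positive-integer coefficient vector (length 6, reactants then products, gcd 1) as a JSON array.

B: 1·0+5·5+5·0+3·0+4·0 = 25 | 5·5 = 25
G: 1·8+5·0+5·2+3·4+4·0 = 30 | 5·6 = 30
E: 1·7+5·0+5·0+3·1+4·5 = 30 | 5·6 = 30
D: 1·2+5·0+5·2+3·6+4·0 = 30 | 5·6 = 30
A: 1·2+5·0+5·1+3·1+4·0 = 10 | 5·2 = 10
gcd(1,5,5,3,4,5) = 1

Coefficients: [1, 5, 5, 3, 4, 5]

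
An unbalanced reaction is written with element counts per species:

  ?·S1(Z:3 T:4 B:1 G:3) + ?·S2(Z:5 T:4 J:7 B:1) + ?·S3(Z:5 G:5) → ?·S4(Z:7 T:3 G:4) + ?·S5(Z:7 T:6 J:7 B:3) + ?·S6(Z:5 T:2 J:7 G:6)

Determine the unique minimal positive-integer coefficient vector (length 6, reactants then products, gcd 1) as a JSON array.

Coefficients: [3, 6, 5, 4, 3, 3]

Z: 3·3+6·5+5·5 = 64 | 4·7+3·7+3·5 = 64
T: 3·4+6·4+5·0 = 36 | 4·3+3·6+3·2 = 36
J: 3·0+6·7+5·0 = 42 | 4·0+3·7+3·7 = 42
B: 3·1+6·1+5·0 = 9 | 4·0+3·3+3·0 = 9
G: 3·3+6·0+5·5 = 34 | 4·4+3·0+3·6 = 34
gcd(3,6,5,4,3,3) = 1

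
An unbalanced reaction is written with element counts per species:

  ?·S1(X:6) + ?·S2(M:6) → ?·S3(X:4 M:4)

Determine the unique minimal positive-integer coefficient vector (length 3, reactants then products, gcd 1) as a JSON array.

X: 2·6+2·0 = 12 | 3·4 = 12
M: 2·0+2·6 = 12 | 3·4 = 12
gcd(2,2,3) = 1

Coefficients: [2, 2, 3]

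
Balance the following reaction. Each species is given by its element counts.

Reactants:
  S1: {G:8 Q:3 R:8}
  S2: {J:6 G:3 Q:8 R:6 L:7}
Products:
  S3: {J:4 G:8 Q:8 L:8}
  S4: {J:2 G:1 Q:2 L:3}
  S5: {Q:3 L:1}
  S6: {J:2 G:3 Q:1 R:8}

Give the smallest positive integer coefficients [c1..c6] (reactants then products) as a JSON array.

J: 2·0+4·6 = 24 | 1·4+5·2+5·0+5·2 = 24
G: 2·8+4·3 = 28 | 1·8+5·1+5·0+5·3 = 28
Q: 2·3+4·8 = 38 | 1·8+5·2+5·3+5·1 = 38
R: 2·8+4·6 = 40 | 1·0+5·0+5·0+5·8 = 40
L: 2·0+4·7 = 28 | 1·8+5·3+5·1+5·0 = 28
gcd(2,4,1,5,5,5) = 1

Coefficients: [2, 4, 1, 5, 5, 5]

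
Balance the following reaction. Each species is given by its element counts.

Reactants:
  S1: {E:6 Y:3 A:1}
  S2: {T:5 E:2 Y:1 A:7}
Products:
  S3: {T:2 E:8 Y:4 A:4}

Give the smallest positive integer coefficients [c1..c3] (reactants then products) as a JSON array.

T: 6·0+2·5 = 10 | 5·2 = 10
E: 6·6+2·2 = 40 | 5·8 = 40
Y: 6·3+2·1 = 20 | 5·4 = 20
A: 6·1+2·7 = 20 | 5·4 = 20
gcd(6,2,5) = 1

Coefficients: [6, 2, 5]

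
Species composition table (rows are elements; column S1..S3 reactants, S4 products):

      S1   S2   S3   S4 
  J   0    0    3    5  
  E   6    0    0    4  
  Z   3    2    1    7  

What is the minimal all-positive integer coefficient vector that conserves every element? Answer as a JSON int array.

J: 2·0+5·0+5·3 = 15 | 3·5 = 15
E: 2·6+5·0+5·0 = 12 | 3·4 = 12
Z: 2·3+5·2+5·1 = 21 | 3·7 = 21
gcd(2,5,5,3) = 1

Coefficients: [2, 5, 5, 3]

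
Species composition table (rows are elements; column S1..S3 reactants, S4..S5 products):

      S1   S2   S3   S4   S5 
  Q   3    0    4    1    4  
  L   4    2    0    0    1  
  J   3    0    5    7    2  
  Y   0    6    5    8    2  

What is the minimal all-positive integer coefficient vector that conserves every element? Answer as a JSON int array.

Coefficients: [1, 1, 6, 3, 6]

Q: 1·3+1·0+6·4 = 27 | 3·1+6·4 = 27
L: 1·4+1·2+6·0 = 6 | 3·0+6·1 = 6
J: 1·3+1·0+6·5 = 33 | 3·7+6·2 = 33
Y: 1·0+1·6+6·5 = 36 | 3·8+6·2 = 36
gcd(1,1,6,3,6) = 1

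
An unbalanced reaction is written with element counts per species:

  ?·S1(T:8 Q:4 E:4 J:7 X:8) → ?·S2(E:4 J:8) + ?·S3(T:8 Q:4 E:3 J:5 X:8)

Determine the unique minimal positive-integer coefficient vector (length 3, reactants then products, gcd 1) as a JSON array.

Coefficients: [4, 1, 4]

T: 4·8 = 32 | 1·0+4·8 = 32
Q: 4·4 = 16 | 1·0+4·4 = 16
E: 4·4 = 16 | 1·4+4·3 = 16
J: 4·7 = 28 | 1·8+4·5 = 28
X: 4·8 = 32 | 1·0+4·8 = 32
gcd(4,1,4) = 1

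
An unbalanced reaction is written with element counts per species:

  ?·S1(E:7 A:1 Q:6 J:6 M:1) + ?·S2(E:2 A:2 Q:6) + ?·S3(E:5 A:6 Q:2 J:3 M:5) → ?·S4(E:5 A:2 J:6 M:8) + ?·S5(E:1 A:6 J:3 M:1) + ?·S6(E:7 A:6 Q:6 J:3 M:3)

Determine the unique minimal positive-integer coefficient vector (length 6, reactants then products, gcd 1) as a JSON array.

E: 2·7+1·2+6·5 = 46 | 2·5+1·1+5·7 = 46
A: 2·1+1·2+6·6 = 40 | 2·2+1·6+5·6 = 40
Q: 2·6+1·6+6·2 = 30 | 2·0+1·0+5·6 = 30
J: 2·6+1·0+6·3 = 30 | 2·6+1·3+5·3 = 30
M: 2·1+1·0+6·5 = 32 | 2·8+1·1+5·3 = 32
gcd(2,1,6,2,1,5) = 1

Coefficients: [2, 1, 6, 2, 1, 5]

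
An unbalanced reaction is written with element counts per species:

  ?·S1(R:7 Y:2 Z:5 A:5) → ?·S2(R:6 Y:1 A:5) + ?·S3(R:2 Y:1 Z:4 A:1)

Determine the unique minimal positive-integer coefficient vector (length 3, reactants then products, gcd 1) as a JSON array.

Coefficients: [4, 3, 5]

R: 4·7 = 28 | 3·6+5·2 = 28
Y: 4·2 = 8 | 3·1+5·1 = 8
Z: 4·5 = 20 | 3·0+5·4 = 20
A: 4·5 = 20 | 3·5+5·1 = 20
gcd(4,3,5) = 1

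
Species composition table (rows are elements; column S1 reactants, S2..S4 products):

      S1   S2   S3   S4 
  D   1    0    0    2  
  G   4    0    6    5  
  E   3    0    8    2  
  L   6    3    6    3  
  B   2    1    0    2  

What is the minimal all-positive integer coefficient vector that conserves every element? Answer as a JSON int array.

Coefficients: [4, 4, 1, 2]

D: 4·1 = 4 | 4·0+1·0+2·2 = 4
G: 4·4 = 16 | 4·0+1·6+2·5 = 16
E: 4·3 = 12 | 4·0+1·8+2·2 = 12
L: 4·6 = 24 | 4·3+1·6+2·3 = 24
B: 4·2 = 8 | 4·1+1·0+2·2 = 8
gcd(4,4,1,2) = 1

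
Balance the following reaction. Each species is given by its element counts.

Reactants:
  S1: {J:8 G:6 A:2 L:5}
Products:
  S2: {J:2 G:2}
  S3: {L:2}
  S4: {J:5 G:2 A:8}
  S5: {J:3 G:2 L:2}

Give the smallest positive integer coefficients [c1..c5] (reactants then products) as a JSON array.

J: 4·8 = 32 | 6·2+5·0+1·5+5·3 = 32
G: 4·6 = 24 | 6·2+5·0+1·2+5·2 = 24
A: 4·2 = 8 | 6·0+5·0+1·8+5·0 = 8
L: 4·5 = 20 | 6·0+5·2+1·0+5·2 = 20
gcd(4,6,5,1,5) = 1

Coefficients: [4, 6, 5, 1, 5]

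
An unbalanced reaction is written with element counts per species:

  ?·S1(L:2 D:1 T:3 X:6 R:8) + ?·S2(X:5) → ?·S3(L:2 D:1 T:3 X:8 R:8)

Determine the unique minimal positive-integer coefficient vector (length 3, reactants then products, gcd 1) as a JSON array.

L: 5·2+2·0 = 10 | 5·2 = 10
D: 5·1+2·0 = 5 | 5·1 = 5
T: 5·3+2·0 = 15 | 5·3 = 15
X: 5·6+2·5 = 40 | 5·8 = 40
R: 5·8+2·0 = 40 | 5·8 = 40
gcd(5,2,5) = 1

Coefficients: [5, 2, 5]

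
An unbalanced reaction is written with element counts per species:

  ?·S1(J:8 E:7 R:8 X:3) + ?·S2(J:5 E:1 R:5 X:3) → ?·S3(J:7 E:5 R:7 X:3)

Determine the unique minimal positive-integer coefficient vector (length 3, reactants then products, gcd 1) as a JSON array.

J: 2·8+1·5 = 21 | 3·7 = 21
E: 2·7+1·1 = 15 | 3·5 = 15
R: 2·8+1·5 = 21 | 3·7 = 21
X: 2·3+1·3 = 9 | 3·3 = 9
gcd(2,1,3) = 1

Coefficients: [2, 1, 3]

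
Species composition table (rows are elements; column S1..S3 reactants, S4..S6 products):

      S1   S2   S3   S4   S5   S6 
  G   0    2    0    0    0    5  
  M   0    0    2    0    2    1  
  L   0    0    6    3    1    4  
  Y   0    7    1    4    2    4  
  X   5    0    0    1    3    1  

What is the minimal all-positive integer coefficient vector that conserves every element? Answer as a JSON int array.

G: 4·0+5·2+5·0 = 10 | 6·0+4·0+2·5 = 10
M: 4·0+5·0+5·2 = 10 | 6·0+4·2+2·1 = 10
L: 4·0+5·0+5·6 = 30 | 6·3+4·1+2·4 = 30
Y: 4·0+5·7+5·1 = 40 | 6·4+4·2+2·4 = 40
X: 4·5+5·0+5·0 = 20 | 6·1+4·3+2·1 = 20
gcd(4,5,5,6,4,2) = 1

Coefficients: [4, 5, 5, 6, 4, 2]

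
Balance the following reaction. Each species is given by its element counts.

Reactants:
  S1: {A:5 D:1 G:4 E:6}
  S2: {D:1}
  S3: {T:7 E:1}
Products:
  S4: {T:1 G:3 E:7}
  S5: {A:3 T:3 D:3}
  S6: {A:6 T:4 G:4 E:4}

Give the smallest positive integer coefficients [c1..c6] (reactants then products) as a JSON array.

A: 6·5+6·0+4·0 = 30 | 4·0+4·3+3·6 = 30
T: 6·0+6·0+4·7 = 28 | 4·1+4·3+3·4 = 28
D: 6·1+6·1+4·0 = 12 | 4·0+4·3+3·0 = 12
G: 6·4+6·0+4·0 = 24 | 4·3+4·0+3·4 = 24
E: 6·6+6·0+4·1 = 40 | 4·7+4·0+3·4 = 40
gcd(6,6,4,4,4,3) = 1

Coefficients: [6, 6, 4, 4, 4, 3]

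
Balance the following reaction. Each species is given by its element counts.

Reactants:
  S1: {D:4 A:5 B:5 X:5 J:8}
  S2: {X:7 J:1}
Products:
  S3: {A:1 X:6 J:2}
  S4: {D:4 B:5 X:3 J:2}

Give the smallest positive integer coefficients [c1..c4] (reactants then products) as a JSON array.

D: 1·4+4·0 = 4 | 5·0+1·4 = 4
A: 1·5+4·0 = 5 | 5·1+1·0 = 5
B: 1·5+4·0 = 5 | 5·0+1·5 = 5
X: 1·5+4·7 = 33 | 5·6+1·3 = 33
J: 1·8+4·1 = 12 | 5·2+1·2 = 12
gcd(1,4,5,1) = 1

Coefficients: [1, 4, 5, 1]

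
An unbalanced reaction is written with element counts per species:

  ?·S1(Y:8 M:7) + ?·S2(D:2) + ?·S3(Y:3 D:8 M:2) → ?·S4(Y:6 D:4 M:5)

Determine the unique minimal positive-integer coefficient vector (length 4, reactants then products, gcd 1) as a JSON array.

Y: 3·8+2·0+2·3 = 30 | 5·6 = 30
D: 3·0+2·2+2·8 = 20 | 5·4 = 20
M: 3·7+2·0+2·2 = 25 | 5·5 = 25
gcd(3,2,2,5) = 1

Coefficients: [3, 2, 2, 5]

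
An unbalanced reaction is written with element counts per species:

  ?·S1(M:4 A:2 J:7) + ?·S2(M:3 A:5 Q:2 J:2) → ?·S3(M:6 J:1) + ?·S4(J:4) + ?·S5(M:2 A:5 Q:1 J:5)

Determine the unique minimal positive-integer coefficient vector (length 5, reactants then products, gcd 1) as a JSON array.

Coefficients: [5, 2, 3, 4, 4]

M: 5·4+2·3 = 26 | 3·6+4·0+4·2 = 26
A: 5·2+2·5 = 20 | 3·0+4·0+4·5 = 20
Q: 5·0+2·2 = 4 | 3·0+4·0+4·1 = 4
J: 5·7+2·2 = 39 | 3·1+4·4+4·5 = 39
gcd(5,2,3,4,4) = 1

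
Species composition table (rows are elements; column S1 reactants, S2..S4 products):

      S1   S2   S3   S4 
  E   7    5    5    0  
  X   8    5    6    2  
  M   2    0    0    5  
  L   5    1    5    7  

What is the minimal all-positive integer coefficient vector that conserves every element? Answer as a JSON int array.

E: 5·7 = 35 | 6·5+1·5+2·0 = 35
X: 5·8 = 40 | 6·5+1·6+2·2 = 40
M: 5·2 = 10 | 6·0+1·0+2·5 = 10
L: 5·5 = 25 | 6·1+1·5+2·7 = 25
gcd(5,6,1,2) = 1

Coefficients: [5, 6, 1, 2]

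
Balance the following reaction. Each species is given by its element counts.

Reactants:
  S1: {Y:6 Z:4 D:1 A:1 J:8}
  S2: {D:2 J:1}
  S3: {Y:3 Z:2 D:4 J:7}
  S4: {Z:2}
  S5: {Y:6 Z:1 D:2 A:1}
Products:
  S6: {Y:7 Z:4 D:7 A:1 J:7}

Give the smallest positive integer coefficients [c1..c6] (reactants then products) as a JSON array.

Coefficients: [1, 6, 1, 2, 2, 3]

Y: 1·6+6·0+1·3+2·0+2·6 = 21 | 3·7 = 21
Z: 1·4+6·0+1·2+2·2+2·1 = 12 | 3·4 = 12
D: 1·1+6·2+1·4+2·0+2·2 = 21 | 3·7 = 21
A: 1·1+6·0+1·0+2·0+2·1 = 3 | 3·1 = 3
J: 1·8+6·1+1·7+2·0+2·0 = 21 | 3·7 = 21
gcd(1,6,1,2,2,3) = 1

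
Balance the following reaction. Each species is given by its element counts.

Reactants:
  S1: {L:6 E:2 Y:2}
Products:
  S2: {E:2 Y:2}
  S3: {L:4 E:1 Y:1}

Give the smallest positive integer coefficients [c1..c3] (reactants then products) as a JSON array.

L: 4·6 = 24 | 1·0+6·4 = 24
E: 4·2 = 8 | 1·2+6·1 = 8
Y: 4·2 = 8 | 1·2+6·1 = 8
gcd(4,1,6) = 1

Coefficients: [4, 1, 6]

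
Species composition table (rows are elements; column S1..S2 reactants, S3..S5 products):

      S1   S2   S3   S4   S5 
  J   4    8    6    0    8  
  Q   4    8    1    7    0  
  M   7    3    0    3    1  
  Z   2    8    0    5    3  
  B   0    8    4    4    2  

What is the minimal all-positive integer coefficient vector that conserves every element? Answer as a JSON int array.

Coefficients: [1, 5, 2, 6, 4]

J: 1·4+5·8 = 44 | 2·6+6·0+4·8 = 44
Q: 1·4+5·8 = 44 | 2·1+6·7+4·0 = 44
M: 1·7+5·3 = 22 | 2·0+6·3+4·1 = 22
Z: 1·2+5·8 = 42 | 2·0+6·5+4·3 = 42
B: 1·0+5·8 = 40 | 2·4+6·4+4·2 = 40
gcd(1,5,2,6,4) = 1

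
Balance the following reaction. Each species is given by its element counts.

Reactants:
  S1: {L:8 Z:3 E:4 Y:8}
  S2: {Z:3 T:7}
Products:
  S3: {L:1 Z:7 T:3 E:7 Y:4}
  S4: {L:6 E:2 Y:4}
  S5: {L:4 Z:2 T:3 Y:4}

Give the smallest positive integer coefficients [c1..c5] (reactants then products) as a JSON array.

L: 5·8+3·0 = 40 | 2·1+3·6+5·4 = 40
Z: 5·3+3·3 = 24 | 2·7+3·0+5·2 = 24
T: 5·0+3·7 = 21 | 2·3+3·0+5·3 = 21
E: 5·4+3·0 = 20 | 2·7+3·2+5·0 = 20
Y: 5·8+3·0 = 40 | 2·4+3·4+5·4 = 40
gcd(5,3,2,3,5) = 1

Coefficients: [5, 3, 2, 3, 5]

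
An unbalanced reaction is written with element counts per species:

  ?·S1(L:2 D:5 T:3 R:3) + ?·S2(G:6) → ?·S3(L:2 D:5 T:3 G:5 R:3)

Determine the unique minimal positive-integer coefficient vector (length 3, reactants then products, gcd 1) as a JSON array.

Coefficients: [6, 5, 6]

L: 6·2+5·0 = 12 | 6·2 = 12
D: 6·5+5·0 = 30 | 6·5 = 30
T: 6·3+5·0 = 18 | 6·3 = 18
G: 6·0+5·6 = 30 | 6·5 = 30
R: 6·3+5·0 = 18 | 6·3 = 18
gcd(6,5,6) = 1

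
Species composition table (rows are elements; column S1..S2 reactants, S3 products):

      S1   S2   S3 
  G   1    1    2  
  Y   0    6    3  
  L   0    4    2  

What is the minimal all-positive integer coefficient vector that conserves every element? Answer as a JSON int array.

G: 3·1+1·1 = 4 | 2·2 = 4
Y: 3·0+1·6 = 6 | 2·3 = 6
L: 3·0+1·4 = 4 | 2·2 = 4
gcd(3,1,2) = 1

Coefficients: [3, 1, 2]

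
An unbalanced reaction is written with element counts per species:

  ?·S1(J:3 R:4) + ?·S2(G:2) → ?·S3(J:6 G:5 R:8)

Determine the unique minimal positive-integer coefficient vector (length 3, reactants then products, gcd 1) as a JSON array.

J: 4·3+5·0 = 12 | 2·6 = 12
G: 4·0+5·2 = 10 | 2·5 = 10
R: 4·4+5·0 = 16 | 2·8 = 16
gcd(4,5,2) = 1

Coefficients: [4, 5, 2]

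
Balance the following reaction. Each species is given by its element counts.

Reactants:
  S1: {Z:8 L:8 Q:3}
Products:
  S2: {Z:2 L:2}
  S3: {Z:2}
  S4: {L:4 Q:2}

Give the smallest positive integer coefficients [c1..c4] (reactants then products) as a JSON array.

Z: 2·8 = 16 | 2·2+6·2+3·0 = 16
L: 2·8 = 16 | 2·2+6·0+3·4 = 16
Q: 2·3 = 6 | 2·0+6·0+3·2 = 6
gcd(2,2,6,3) = 1

Coefficients: [2, 2, 6, 3]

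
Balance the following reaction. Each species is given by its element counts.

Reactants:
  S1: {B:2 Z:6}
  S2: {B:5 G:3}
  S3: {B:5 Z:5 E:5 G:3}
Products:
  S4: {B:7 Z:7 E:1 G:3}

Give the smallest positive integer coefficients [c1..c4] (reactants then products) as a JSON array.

Coefficients: [5, 4, 1, 5]

B: 5·2+4·5+1·5 = 35 | 5·7 = 35
Z: 5·6+4·0+1·5 = 35 | 5·7 = 35
E: 5·0+4·0+1·5 = 5 | 5·1 = 5
G: 5·0+4·3+1·3 = 15 | 5·3 = 15
gcd(5,4,1,5) = 1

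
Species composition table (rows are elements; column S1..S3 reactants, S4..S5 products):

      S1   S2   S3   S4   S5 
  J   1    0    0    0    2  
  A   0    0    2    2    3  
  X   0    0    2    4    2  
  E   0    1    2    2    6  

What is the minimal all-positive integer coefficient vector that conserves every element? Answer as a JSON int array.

J: 4·1+6·0+4·0 = 4 | 1·0+2·2 = 4
A: 4·0+6·0+4·2 = 8 | 1·2+2·3 = 8
X: 4·0+6·0+4·2 = 8 | 1·4+2·2 = 8
E: 4·0+6·1+4·2 = 14 | 1·2+2·6 = 14
gcd(4,6,4,1,2) = 1

Coefficients: [4, 6, 4, 1, 2]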